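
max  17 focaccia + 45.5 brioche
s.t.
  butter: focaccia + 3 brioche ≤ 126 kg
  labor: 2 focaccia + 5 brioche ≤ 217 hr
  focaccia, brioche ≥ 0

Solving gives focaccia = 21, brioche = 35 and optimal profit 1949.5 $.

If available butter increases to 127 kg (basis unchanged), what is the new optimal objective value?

At the optimum: butter uses 126 of 126 (binding); labor uses 217 of 217 (binding).
The binding rows give the dual system: 1·y_butter + 2·y_labor = 17 and 3·y_butter + 5·y_labor = 45.5.
→ y_butter = 6 and y_labor = 5.5.
Δz = y_butter·Δb = 6 × (1) = 6, so new z* = 1949.5 + 6 = 1955.5.

1955.5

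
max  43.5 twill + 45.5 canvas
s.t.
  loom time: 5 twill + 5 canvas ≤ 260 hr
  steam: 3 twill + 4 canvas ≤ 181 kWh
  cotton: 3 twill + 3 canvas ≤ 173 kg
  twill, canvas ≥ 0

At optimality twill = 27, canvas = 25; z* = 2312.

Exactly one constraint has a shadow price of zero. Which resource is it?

cotton

loom time: 260/260 (binding)
steam: 181/181 (binding)
cotton: 156/173 (slack 17)
By complementary slackness, a constraint with positive slack has shadow price 0 → cotton.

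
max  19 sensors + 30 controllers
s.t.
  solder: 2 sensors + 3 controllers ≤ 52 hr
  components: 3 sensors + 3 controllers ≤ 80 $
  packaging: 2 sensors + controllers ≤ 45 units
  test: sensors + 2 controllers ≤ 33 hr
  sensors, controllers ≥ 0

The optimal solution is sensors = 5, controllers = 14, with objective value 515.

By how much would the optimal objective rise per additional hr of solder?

Check each constraint at x*: solder 52/52 (tight); components 57/80 (slack 23); packaging 24/45 (slack 21); test 33/33 (tight).
By complementary slackness, y = 0 for the non-binding constraints.
Dual feasibility on the basic columns requires 2·y_solder + 1·y_test = 19, 3·y_solder + 2·y_test = 30.
→ y_solder = 8 and y_test = 3.
Shadow price of solder = 8.

8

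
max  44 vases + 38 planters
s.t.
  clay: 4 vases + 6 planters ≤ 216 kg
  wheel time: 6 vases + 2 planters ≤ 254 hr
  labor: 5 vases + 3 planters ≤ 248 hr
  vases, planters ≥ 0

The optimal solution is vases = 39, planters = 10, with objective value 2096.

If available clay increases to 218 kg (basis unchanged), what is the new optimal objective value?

2106

Check each constraint at x*: clay 216/216 (tight); wheel time 254/254 (tight); labor 225/248 (slack 23).
Slack constraints have shadow price 0 (complementary slackness).
The binding rows give the dual system: 4·y_clay + 6·y_wheel time = 44 and 6·y_clay + 2·y_wheel time = 38.
Solving: y_clay = 5, y_wheel time = 4.
Δz = y_clay·Δb = 5 × (2) = 10, so new z* = 2096 + 10 = 2106.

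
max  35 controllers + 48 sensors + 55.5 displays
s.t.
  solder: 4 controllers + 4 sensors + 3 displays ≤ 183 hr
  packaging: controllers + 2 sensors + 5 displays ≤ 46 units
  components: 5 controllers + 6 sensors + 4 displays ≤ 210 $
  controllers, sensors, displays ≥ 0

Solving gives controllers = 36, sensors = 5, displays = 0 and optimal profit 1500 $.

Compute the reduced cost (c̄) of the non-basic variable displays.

At the optimum: solder uses 164 of 183 (slack = 19); packaging uses 46 of 46 (binding); components uses 210 of 210 (binding).
Slack constraints have shadow price 0 (complementary slackness).
The binding rows give the dual system: 1·y_packaging + 5·y_components = 35 and 2·y_packaging + 6·y_components = 48.
This yields shadow prices y_packaging = 7.5, y_components = 5.5.
Reduced cost of displays: c₃ − yᵀa₃ = 55.5 − (7.5·5 + 5.5·4) = 55.5 − 59.5 = -4.

-4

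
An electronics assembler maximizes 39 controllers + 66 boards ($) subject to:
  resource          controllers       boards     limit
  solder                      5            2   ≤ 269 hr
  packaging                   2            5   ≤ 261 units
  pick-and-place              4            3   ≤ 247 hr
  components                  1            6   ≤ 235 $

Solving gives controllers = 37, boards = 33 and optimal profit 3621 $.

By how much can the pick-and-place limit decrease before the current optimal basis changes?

129.5

Binding constraints: pick-and-place, components. The basis is B = [[4,3],[1,6]] with det 21.
Per unit decrease in pick-and-place, x* moves by d = (-0.2857, 0.0476).
The basis stays optimal until controllers reaches 0; allowable decrease = 129.5 hr.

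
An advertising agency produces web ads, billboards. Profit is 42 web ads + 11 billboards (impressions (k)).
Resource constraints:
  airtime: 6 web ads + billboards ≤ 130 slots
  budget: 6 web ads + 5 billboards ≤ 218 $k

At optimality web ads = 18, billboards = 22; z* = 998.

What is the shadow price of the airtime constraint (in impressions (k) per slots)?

6

Both airtime and budget are binding at x*.
Dual feasibility on the basic columns requires 6·y_airtime + 6·y_budget = 42, 1·y_airtime + 5·y_budget = 11.
This yields shadow prices y_airtime = 6, y_budget = 1.
Shadow price of airtime = 6.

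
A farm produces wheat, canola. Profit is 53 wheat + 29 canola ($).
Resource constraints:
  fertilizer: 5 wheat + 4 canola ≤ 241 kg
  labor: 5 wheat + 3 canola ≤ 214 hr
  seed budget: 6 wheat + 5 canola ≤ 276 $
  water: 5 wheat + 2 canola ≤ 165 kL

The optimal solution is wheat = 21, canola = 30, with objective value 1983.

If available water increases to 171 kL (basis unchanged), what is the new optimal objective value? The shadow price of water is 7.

Δb = 6, so new z* = 1983 + (7)·(6) = 1983 + 42 = 2025.

2025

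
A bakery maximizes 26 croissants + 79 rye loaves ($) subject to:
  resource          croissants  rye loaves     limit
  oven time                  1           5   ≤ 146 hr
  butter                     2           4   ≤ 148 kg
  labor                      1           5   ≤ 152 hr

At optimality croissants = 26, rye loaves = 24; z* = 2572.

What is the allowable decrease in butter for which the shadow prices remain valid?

Binding constraints: oven time, butter. The basis is B = [[1,5],[2,4]] with det -6.
Per unit decrease in butter, x* moves by d = (-0.8333, 0.1667).
The basis stays optimal until croissants reaches 0; allowable decrease = 31.2 kg.

31.2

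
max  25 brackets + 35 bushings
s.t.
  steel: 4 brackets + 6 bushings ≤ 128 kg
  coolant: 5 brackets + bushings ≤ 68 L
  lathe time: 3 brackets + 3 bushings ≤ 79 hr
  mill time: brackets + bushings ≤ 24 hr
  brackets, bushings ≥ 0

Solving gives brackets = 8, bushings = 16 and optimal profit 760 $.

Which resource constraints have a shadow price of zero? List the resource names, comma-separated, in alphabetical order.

steel: 128/128 (binding)
coolant: 56/68 (slack 12)
lathe time: 72/79 (slack 7)
mill time: 24/24 (binding)
By complementary slackness, a constraint with positive slack has shadow price 0 → coolant, lathe time.

coolant, lathe time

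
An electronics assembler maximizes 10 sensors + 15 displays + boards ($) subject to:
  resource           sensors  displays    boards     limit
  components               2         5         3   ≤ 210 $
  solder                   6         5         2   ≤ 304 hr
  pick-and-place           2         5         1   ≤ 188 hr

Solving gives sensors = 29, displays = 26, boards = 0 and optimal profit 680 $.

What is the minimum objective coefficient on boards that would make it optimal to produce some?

4

Binding: solder and pick-and-place. Non-binding: components (22 unused).
Since components is not tight, its dual is 0.
Dual feasibility on the basic columns requires 6·y_solder + 2·y_pick-and-place = 10, 5·y_solder + 5·y_pick-and-place = 15.
This yields shadow prices y_solder = 1, y_pick-and-place = 2.
boards enters the basis when its profit ≥ yᵀa₃ = 1·2 + 2·1 = 4.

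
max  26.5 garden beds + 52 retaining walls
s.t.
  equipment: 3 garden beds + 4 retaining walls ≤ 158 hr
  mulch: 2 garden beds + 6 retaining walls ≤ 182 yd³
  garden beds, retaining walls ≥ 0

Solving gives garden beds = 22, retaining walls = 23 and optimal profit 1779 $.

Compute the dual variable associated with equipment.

5.5

Check each constraint at x*: equipment 158/158 (tight); mulch 182/182 (tight).
From A_Bᵀ y = c: 3·y_equipment + 2·y_mulch = 26.5; 4·y_equipment + 6·y_mulch = 52.
→ y_equipment = 5.5 and y_mulch = 5.
Shadow price of equipment = 5.5.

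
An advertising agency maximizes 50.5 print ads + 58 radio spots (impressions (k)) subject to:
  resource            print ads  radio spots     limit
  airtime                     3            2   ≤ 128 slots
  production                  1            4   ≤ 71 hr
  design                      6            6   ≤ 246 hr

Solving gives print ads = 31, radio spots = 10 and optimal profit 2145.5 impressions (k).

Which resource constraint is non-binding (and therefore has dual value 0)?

airtime

airtime: 113/128 (slack 15)
production: 71/71 (binding)
design: 246/246 (binding)
By complementary slackness, a constraint with positive slack has shadow price 0 → airtime.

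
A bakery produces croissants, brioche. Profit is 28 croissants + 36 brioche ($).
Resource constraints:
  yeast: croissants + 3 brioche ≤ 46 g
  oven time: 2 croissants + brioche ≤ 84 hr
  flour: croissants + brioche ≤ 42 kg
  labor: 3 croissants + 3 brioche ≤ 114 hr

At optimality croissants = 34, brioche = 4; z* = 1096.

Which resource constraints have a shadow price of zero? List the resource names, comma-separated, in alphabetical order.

flour, oven time

yeast: 46/46 (binding)
oven time: 72/84 (slack 12)
flour: 38/42 (slack 4)
labor: 114/114 (binding)
By complementary slackness, a constraint with positive slack has shadow price 0 → flour, oven time.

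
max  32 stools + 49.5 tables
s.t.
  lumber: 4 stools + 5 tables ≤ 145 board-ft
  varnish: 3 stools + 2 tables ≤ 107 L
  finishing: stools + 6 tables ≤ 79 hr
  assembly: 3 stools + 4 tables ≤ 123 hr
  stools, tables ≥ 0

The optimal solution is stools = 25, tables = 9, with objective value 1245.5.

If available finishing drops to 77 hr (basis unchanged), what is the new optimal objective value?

At the optimum: lumber uses 145 of 145 (binding); varnish uses 93 of 107 (slack = 14); finishing uses 79 of 79 (binding); assembly uses 111 of 123 (slack = 12).
Since varnish, assembly are not tight, their duals are 0.
From A_Bᵀ y = c: 4·y_lumber + 1·y_finishing = 32; 5·y_lumber + 6·y_finishing = 49.5.
Solving: y_lumber = 7.5, y_finishing = 2.
Δz = y_finishing·Δb = 2 × (-2) = -4, so new z* = 1245.5 − 4 = 1241.5.

1241.5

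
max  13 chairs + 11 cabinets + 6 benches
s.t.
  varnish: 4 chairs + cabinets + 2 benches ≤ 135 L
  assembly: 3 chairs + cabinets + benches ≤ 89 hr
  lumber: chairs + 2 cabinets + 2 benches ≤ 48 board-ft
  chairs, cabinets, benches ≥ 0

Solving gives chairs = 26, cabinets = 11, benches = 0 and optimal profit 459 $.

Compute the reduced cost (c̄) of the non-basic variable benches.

At the optimum: varnish uses 115 of 135 (slack = 20); assembly uses 89 of 89 (binding); lumber uses 48 of 48 (binding).
Slack constraints have shadow price 0 (complementary slackness).
Dual feasibility on the basic columns requires 3·y_assembly + 1·y_lumber = 13, 1·y_assembly + 2·y_lumber = 11.
This yields shadow prices y_assembly = 3, y_lumber = 4.
Reduced cost of benches: c₃ − yᵀa₃ = 6 − (3·1 + 4·2) = 6 − 11 = -5.

-5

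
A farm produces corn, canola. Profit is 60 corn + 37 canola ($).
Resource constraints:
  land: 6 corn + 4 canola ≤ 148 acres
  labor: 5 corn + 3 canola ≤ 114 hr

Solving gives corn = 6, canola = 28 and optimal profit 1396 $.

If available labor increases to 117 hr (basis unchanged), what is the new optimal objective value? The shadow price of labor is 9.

Δb = 3, so new z* = 1396 + (9)·(3) = 1396 + 27 = 1423.

1423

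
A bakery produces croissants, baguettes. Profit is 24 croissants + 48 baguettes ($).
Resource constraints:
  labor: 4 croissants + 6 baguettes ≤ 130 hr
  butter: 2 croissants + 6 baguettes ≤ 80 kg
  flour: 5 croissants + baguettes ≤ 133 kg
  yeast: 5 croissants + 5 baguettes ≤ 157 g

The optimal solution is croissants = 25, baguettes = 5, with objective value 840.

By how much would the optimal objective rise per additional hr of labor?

Binding: labor and butter. Non-binding: flour (3 unused), yeast (7 unused).
Slack constraints have shadow price 0 (complementary slackness).
Dual feasibility on the basic columns requires 4·y_labor + 2·y_butter = 24, 6·y_labor + 6·y_butter = 48.
Solving: y_labor = 4, y_butter = 4.
Shadow price of labor = 4.

4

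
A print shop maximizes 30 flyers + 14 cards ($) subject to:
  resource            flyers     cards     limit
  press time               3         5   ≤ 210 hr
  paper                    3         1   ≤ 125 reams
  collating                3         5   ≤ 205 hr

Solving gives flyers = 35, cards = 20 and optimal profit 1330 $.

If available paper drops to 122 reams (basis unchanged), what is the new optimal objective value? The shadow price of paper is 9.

1303

Δb = -3, so new z* = 1330 + (9)·(-3) = 1330 − 27 = 1303.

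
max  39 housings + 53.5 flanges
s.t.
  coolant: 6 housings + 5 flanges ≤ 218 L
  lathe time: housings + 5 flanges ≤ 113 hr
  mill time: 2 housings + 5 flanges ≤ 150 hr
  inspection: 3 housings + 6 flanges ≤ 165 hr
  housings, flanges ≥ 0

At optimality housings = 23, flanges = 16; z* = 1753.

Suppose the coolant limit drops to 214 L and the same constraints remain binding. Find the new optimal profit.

At the optimum: coolant uses 218 of 218 (binding); lathe time uses 103 of 113 (slack = 10); mill time uses 126 of 150 (slack = 24); inspection uses 165 of 165 (binding).
Slack constraints have shadow price 0 (complementary slackness).
Dual feasibility on the basic columns requires 6·y_coolant + 3·y_inspection = 39, 5·y_coolant + 6·y_inspection = 53.5.
→ y_coolant = 3.5 and y_inspection = 6.
Δz = y_coolant·Δb = 3.5 × (-4) = -14, so new z* = 1753 − 14 = 1739.

1739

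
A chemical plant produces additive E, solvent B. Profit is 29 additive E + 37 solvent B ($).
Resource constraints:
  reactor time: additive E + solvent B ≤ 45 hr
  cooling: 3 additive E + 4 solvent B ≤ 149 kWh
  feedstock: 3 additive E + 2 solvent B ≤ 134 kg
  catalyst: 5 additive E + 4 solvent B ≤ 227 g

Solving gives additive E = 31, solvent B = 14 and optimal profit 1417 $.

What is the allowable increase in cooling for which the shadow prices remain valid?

Binding constraints: reactor time, cooling. The basis is B = [[1,1],[3,4]] with det 1.
Per unit increase in cooling, x* moves by d = (-1, 1).
The basis stays optimal until additive E reaches 0; allowable increase = 31 kWh.

31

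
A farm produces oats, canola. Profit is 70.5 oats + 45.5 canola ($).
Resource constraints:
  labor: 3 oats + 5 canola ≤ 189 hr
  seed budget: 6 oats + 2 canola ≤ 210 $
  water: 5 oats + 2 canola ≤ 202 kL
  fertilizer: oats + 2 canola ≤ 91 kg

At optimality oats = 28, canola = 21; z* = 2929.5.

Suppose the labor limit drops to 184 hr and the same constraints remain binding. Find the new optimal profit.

2902

At the optimum: labor uses 189 of 189 (binding); seed budget uses 210 of 210 (binding); water uses 182 of 202 (slack = 20); fertilizer uses 70 of 91 (slack = 21).
Since water, fertilizer are not tight, their duals are 0.
The binding rows give the dual system: 3·y_labor + 6·y_seed budget = 70.5 and 5·y_labor + 2·y_seed budget = 45.5.
Solving: y_labor = 5.5, y_seed budget = 9.
Δz = y_labor·Δb = 5.5 × (-5) = -27.5, so new z* = 2929.5 − 27.5 = 2902.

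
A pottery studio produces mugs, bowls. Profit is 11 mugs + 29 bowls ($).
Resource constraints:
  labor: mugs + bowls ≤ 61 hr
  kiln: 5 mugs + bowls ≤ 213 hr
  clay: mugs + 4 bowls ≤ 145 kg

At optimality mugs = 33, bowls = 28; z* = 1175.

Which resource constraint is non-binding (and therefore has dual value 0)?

kiln

labor: 61/61 (binding)
kiln: 193/213 (slack 20)
clay: 145/145 (binding)
By complementary slackness, a constraint with positive slack has shadow price 0 → kiln.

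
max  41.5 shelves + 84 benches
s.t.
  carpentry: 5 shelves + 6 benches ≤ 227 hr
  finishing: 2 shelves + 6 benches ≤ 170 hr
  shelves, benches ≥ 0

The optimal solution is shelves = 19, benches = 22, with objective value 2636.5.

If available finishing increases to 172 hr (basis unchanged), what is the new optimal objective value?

2655.5

Check each constraint at x*: carpentry 227/227 (tight); finishing 170/170 (tight).
The binding rows give the dual system: 5·y_carpentry + 2·y_finishing = 41.5 and 6·y_carpentry + 6·y_finishing = 84.
Solving: y_carpentry = 4.5, y_finishing = 9.5.
Δz = y_finishing·Δb = 9.5 × (2) = 19, so new z* = 2636.5 + 19 = 2655.5.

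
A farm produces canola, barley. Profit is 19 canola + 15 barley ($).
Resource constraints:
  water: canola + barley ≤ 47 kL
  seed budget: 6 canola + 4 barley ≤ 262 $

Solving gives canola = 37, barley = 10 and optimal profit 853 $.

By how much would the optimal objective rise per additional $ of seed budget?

Check each constraint at x*: water 47/47 (tight); seed budget 262/262 (tight).
From A_Bᵀ y = c: 1·y_water + 6·y_seed budget = 19; 1·y_water + 4·y_seed budget = 15.
→ y_water = 7 and y_seed budget = 2.
Shadow price of seed budget = 2.

2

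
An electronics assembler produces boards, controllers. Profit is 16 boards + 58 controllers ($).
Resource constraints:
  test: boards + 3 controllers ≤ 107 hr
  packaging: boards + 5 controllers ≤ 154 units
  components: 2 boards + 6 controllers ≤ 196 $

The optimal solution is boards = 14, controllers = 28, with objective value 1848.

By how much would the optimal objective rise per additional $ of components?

At the optimum: test uses 98 of 107 (slack = 9); packaging uses 154 of 154 (binding); components uses 196 of 196 (binding).
Slack constraints have shadow price 0 (complementary slackness).
Dual feasibility on the basic columns requires 1·y_packaging + 2·y_components = 16, 5·y_packaging + 6·y_components = 58.
This yields shadow prices y_packaging = 5, y_components = 5.5.
Shadow price of components = 5.5.

5.5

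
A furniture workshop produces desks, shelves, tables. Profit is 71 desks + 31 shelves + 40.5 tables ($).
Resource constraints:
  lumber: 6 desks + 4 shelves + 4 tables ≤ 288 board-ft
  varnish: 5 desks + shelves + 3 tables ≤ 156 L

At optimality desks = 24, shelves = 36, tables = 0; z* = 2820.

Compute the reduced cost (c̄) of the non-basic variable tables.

Check each constraint at x*: lumber 288/288 (tight); varnish 156/156 (tight).
The binding rows give the dual system: 6·y_lumber + 5·y_varnish = 71 and 4·y_lumber + 1·y_varnish = 31.
Solving: y_lumber = 6, y_varnish = 7.
Reduced cost of tables: c₃ − yᵀa₃ = 40.5 − (6·4 + 7·3) = 40.5 − 45 = -4.5.

-4.5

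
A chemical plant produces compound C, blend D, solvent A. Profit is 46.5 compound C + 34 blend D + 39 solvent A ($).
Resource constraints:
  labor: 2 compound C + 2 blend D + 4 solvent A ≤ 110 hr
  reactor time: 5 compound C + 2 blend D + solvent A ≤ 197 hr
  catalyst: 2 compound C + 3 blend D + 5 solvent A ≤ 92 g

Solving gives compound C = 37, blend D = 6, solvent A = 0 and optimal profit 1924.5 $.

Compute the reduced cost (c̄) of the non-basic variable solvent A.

Check each constraint at x*: labor 86/110 (slack 24); reactor time 197/197 (tight); catalyst 92/92 (tight).
By complementary slackness, y = 0 for the non-binding constraint.
From A_Bᵀ y = c: 5·y_reactor time + 2·y_catalyst = 46.5; 2·y_reactor time + 3·y_catalyst = 34.
Solving: y_reactor time = 6.5, y_catalyst = 7.
Reduced cost of solvent A: c₃ − yᵀa₃ = 39 − (6.5·1 + 7·5) = 39 − 41.5 = -2.5.

-2.5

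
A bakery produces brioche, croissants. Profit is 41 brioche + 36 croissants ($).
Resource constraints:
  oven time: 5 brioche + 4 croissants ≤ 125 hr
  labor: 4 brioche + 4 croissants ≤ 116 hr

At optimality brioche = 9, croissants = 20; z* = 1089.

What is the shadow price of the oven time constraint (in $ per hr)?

Check each constraint at x*: oven time 125/125 (tight); labor 116/116 (tight).
Dual feasibility on the basic columns requires 5·y_oven time + 4·y_labor = 41, 4·y_oven time + 4·y_labor = 36.
Solving: y_oven time = 5, y_labor = 4.
Shadow price of oven time = 5.

5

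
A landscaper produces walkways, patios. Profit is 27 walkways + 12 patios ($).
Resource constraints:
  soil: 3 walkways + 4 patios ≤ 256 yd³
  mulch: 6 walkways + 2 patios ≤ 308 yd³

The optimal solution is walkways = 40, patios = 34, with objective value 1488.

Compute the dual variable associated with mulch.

4

At the optimum: soil uses 256 of 256 (binding); mulch uses 308 of 308 (binding).
From A_Bᵀ y = c: 3·y_soil + 6·y_mulch = 27; 4·y_soil + 2·y_mulch = 12.
This yields shadow prices y_soil = 1, y_mulch = 4.
Shadow price of mulch = 4.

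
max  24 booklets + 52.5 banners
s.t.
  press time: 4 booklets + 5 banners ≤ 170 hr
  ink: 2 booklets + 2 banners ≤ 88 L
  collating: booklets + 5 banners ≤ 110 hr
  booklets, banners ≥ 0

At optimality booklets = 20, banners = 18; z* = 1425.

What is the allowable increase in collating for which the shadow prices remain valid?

Binding constraints: press time, collating. The basis is B = [[4,5],[1,5]] with det 15.
Per unit increase in collating, x* moves by d = (-0.3333, 0.2667).
The basis stays optimal until booklets reaches 0; allowable increase = 60 hr.

60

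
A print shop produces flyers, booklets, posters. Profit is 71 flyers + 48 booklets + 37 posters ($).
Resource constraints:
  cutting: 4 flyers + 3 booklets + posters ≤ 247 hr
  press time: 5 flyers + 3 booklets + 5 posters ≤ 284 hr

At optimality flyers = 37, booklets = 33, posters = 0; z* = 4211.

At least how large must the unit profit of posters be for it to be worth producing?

44

Both cutting and press time are binding at x*.
From A_Bᵀ y = c: 4·y_cutting + 5·y_press time = 71; 3·y_cutting + 3·y_press time = 48.
This yields shadow prices y_cutting = 9, y_press time = 7.
posters enters the basis when its profit ≥ yᵀa₃ = 9·1 + 7·5 = 44.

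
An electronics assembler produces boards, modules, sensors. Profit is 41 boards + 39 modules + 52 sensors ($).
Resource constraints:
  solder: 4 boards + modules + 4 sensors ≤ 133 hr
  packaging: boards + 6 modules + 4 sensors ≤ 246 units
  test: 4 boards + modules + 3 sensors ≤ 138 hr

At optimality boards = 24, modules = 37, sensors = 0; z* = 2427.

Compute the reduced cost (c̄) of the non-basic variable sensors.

At the optimum: solder uses 133 of 133 (binding); packaging uses 246 of 246 (binding); test uses 133 of 138 (slack = 5).
Since test is not tight, its dual is 0.
The binding rows give the dual system: 4·y_solder + 1·y_packaging = 41 and 1·y_solder + 6·y_packaging = 39.
Solving: y_solder = 9, y_packaging = 5.
Reduced cost of sensors: c₃ − yᵀa₃ = 52 − (9·4 + 5·4) = 52 − 56 = -4.

-4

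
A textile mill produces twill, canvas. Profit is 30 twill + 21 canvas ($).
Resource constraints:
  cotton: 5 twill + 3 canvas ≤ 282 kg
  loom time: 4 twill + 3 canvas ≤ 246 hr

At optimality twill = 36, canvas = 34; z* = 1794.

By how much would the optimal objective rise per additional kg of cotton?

Check each constraint at x*: cotton 282/282 (tight); loom time 246/246 (tight).
The binding rows give the dual system: 5·y_cotton + 4·y_loom time = 30 and 3·y_cotton + 3·y_loom time = 21.
→ y_cotton = 2 and y_loom time = 5.
Shadow price of cotton = 2.

2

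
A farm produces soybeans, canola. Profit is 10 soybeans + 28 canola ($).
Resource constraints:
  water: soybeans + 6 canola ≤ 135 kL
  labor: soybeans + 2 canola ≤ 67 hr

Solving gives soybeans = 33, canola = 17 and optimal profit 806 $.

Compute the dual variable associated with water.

Check each constraint at x*: water 135/135 (tight); labor 67/67 (tight).
The binding rows give the dual system: 1·y_water + 1·y_labor = 10 and 6·y_water + 2·y_labor = 28.
Solving: y_water = 2, y_labor = 8.
Shadow price of water = 2.

2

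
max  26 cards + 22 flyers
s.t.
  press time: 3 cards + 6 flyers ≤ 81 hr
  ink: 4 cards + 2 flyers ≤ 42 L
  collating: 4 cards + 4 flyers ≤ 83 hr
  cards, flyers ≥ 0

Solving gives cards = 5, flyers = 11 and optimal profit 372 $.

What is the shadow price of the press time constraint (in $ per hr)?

At the optimum: press time uses 81 of 81 (binding); ink uses 42 of 42 (binding); collating uses 64 of 83 (slack = 19).
Since collating is not tight, its dual is 0.
Dual feasibility on the basic columns requires 3·y_press time + 4·y_ink = 26, 6·y_press time + 2·y_ink = 22.
→ y_press time = 2 and y_ink = 5.
Shadow price of press time = 2.

2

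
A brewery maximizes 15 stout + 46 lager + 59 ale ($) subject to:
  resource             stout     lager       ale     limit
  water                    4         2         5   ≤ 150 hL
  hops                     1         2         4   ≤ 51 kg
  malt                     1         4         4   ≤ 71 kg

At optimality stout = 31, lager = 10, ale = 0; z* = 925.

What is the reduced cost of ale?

At the optimum: water uses 144 of 150 (slack = 6); hops uses 51 of 51 (binding); malt uses 71 of 71 (binding).
Slack constraints have shadow price 0 (complementary slackness).
Dual feasibility on the basic columns requires 1·y_hops + 1·y_malt = 15, 2·y_hops + 4·y_malt = 46.
This yields shadow prices y_hops = 7, y_malt = 8.
Reduced cost of ale: c₃ − yᵀa₃ = 59 − (7·4 + 8·4) = 59 − 60 = -1.

-1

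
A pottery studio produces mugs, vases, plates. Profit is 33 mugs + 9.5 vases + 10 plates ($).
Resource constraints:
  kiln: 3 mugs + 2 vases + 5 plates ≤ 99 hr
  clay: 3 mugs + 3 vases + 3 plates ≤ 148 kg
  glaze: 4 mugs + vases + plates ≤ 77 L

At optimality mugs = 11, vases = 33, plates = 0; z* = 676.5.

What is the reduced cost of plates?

Binding: kiln and glaze. Non-binding: clay (16 unused).
By complementary slackness, y = 0 for the non-binding constraint.
The binding rows give the dual system: 3·y_kiln + 4·y_glaze = 33 and 2·y_kiln + 1·y_glaze = 9.5.
This yields shadow prices y_kiln = 1, y_glaze = 7.5.
Reduced cost of plates: c₃ − yᵀa₃ = 10 − (1·5 + 7.5·1) = 10 − 12.5 = -2.5.

-2.5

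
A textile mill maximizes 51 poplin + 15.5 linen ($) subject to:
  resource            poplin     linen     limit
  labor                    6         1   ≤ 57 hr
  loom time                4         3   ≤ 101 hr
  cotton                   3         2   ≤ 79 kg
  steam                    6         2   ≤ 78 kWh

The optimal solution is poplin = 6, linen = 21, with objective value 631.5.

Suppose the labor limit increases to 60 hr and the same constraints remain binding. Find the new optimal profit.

At the optimum: labor uses 57 of 57 (binding); loom time uses 87 of 101 (slack = 14); cotton uses 60 of 79 (slack = 19); steam uses 78 of 78 (binding).
By complementary slackness, y = 0 for the non-binding constraints.
Dual feasibility on the basic columns requires 6·y_labor + 6·y_steam = 51, 1·y_labor + 2·y_steam = 15.5.
This yields shadow prices y_labor = 1.5, y_steam = 7.
Δz = y_labor·Δb = 1.5 × (3) = 4.5, so new z* = 631.5 + 4.5 = 636.

636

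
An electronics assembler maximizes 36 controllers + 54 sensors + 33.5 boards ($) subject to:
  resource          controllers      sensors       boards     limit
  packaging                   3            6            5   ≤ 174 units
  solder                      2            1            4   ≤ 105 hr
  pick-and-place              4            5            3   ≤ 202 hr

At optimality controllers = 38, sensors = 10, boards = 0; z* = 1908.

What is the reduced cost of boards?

-4.5

Binding: packaging and pick-and-place. Non-binding: solder (19 unused).
Slack constraints have shadow price 0 (complementary slackness).
The binding rows give the dual system: 3·y_packaging + 4·y_pick-and-place = 36 and 6·y_packaging + 5·y_pick-and-place = 54.
→ y_packaging = 4 and y_pick-and-place = 6.
Reduced cost of boards: c₃ − yᵀa₃ = 33.5 − (4·5 + 6·3) = 33.5 − 38 = -4.5.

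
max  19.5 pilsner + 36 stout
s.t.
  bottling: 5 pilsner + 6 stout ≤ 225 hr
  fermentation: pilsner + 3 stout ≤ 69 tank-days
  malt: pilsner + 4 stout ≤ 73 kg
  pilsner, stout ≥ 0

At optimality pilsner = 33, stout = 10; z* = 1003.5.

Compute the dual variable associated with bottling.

At the optimum: bottling uses 225 of 225 (binding); fermentation uses 63 of 69 (slack = 6); malt uses 73 of 73 (binding).
Slack constraints have shadow price 0 (complementary slackness).
The binding rows give the dual system: 5·y_bottling + 1·y_malt = 19.5 and 6·y_bottling + 4·y_malt = 36.
This yields shadow prices y_bottling = 3, y_malt = 4.5.
Shadow price of bottling = 3.

3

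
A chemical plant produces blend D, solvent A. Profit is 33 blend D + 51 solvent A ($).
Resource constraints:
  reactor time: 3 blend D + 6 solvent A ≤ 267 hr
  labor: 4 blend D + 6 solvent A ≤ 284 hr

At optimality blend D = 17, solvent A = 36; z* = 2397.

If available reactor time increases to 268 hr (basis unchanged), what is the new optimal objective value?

Both reactor time and labor are binding at x*.
Dual feasibility on the basic columns requires 3·y_reactor time + 4·y_labor = 33, 6·y_reactor time + 6·y_labor = 51.
Solving: y_reactor time = 1, y_labor = 7.5.
Δz = y_reactor time·Δb = 1 × (1) = 1, so new z* = 2397 + 1 = 2398.

2398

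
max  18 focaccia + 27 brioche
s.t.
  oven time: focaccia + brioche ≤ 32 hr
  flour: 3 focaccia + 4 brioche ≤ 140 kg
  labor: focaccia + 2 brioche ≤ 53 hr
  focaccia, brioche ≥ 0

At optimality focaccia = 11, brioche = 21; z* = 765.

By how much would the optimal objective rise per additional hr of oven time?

9

Check each constraint at x*: oven time 32/32 (tight); flour 117/140 (slack 23); labor 53/53 (tight).
By complementary slackness, y = 0 for the non-binding constraint.
From A_Bᵀ y = c: 1·y_oven time + 1·y_labor = 18; 1·y_oven time + 2·y_labor = 27.
Solving: y_oven time = 9, y_labor = 9.
Shadow price of oven time = 9.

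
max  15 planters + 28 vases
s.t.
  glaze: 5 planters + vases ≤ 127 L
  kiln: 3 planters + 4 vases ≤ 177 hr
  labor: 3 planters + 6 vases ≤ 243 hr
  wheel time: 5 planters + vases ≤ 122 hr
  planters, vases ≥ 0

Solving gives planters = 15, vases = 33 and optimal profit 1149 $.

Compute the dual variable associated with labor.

At the optimum: glaze uses 108 of 127 (slack = 19); kiln uses 177 of 177 (binding); labor uses 243 of 243 (binding); wheel time uses 108 of 122 (slack = 14).
Since glaze, wheel time are not tight, their duals are 0.
Dual feasibility on the basic columns requires 3·y_kiln + 3·y_labor = 15, 4·y_kiln + 6·y_labor = 28.
→ y_kiln = 1 and y_labor = 4.
Shadow price of labor = 4.

4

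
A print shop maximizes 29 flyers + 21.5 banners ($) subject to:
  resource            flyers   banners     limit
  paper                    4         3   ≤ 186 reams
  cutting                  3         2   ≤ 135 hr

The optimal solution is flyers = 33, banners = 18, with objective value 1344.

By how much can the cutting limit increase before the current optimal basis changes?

4.5

Binding constraints: paper, cutting. The basis is B = [[4,3],[3,2]] with det -1.
Per unit increase in cutting, x* moves by d = (3, -4).
The basis stays optimal until banners reaches 0; allowable increase = 4.5 hr.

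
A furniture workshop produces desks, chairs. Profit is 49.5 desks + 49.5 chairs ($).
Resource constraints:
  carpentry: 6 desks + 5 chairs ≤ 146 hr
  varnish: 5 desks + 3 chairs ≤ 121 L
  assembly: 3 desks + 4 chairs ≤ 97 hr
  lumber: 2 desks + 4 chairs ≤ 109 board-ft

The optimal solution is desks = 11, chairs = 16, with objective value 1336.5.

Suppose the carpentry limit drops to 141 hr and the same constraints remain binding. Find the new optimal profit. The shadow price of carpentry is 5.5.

Δb = -5, so new z* = 1336.5 + (5.5)·(-5) = 1336.5 − 27.5 = 1309.

1309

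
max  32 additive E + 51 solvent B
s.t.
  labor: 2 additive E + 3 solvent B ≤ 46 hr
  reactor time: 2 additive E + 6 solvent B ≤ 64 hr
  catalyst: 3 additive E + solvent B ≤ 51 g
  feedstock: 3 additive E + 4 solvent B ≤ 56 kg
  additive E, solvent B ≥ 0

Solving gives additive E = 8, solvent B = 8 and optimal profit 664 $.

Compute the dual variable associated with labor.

0

Check each constraint at x*: labor 40/46 (slack 6); reactor time 64/64 (tight); catalyst 32/51 (slack 19); feedstock 56/56 (tight).
Since labor, catalyst are not tight, their duals are 0.
The binding rows give the dual system: 2·y_reactor time + 3·y_feedstock = 32 and 6·y_reactor time + 4·y_feedstock = 51.
Solving: y_reactor time = 2.5, y_feedstock = 9.
Shadow price of labor = 0.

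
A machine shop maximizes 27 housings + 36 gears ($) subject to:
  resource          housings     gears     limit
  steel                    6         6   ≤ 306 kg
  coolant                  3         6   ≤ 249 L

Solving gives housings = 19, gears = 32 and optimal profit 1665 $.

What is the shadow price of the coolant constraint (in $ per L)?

3

At the optimum: steel uses 306 of 306 (binding); coolant uses 249 of 249 (binding).
From A_Bᵀ y = c: 6·y_steel + 3·y_coolant = 27; 6·y_steel + 6·y_coolant = 36.
→ y_steel = 3 and y_coolant = 3.
Shadow price of coolant = 3.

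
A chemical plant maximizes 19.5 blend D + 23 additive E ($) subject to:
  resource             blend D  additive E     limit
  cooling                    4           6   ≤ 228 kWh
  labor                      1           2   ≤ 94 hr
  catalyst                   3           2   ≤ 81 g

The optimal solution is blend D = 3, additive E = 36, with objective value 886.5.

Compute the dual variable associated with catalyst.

2.5

Check each constraint at x*: cooling 228/228 (tight); labor 75/94 (slack 19); catalyst 81/81 (tight).
Since labor is not tight, its dual is 0.
From A_Bᵀ y = c: 4·y_cooling + 3·y_catalyst = 19.5; 6·y_cooling + 2·y_catalyst = 23.
Solving: y_cooling = 3, y_catalyst = 2.5.
Shadow price of catalyst = 2.5.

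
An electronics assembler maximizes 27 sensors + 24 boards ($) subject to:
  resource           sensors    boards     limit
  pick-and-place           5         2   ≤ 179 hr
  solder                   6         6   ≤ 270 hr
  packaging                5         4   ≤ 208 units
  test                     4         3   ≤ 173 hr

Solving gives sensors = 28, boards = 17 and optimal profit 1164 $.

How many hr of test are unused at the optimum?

10

test used = 4·28 + 3·17 = 163; slack = 173 − 163 = 10.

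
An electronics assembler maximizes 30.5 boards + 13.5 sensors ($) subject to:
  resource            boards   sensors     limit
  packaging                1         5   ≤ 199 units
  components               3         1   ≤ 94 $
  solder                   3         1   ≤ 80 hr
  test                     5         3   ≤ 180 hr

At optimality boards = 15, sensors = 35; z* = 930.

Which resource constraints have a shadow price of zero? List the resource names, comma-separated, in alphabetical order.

components, packaging

packaging: 190/199 (slack 9)
components: 80/94 (slack 14)
solder: 80/80 (binding)
test: 180/180 (binding)
By complementary slackness, a constraint with positive slack has shadow price 0 → components, packaging.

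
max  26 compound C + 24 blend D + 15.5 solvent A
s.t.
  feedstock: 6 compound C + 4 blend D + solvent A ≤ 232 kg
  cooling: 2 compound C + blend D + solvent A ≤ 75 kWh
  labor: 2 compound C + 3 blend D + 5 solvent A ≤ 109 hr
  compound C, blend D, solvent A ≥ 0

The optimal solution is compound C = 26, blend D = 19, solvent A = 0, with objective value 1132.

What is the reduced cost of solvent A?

-7.5

Check each constraint at x*: feedstock 232/232 (tight); cooling 71/75 (slack 4); labor 109/109 (tight).
Since cooling is not tight, its dual is 0.
The binding rows give the dual system: 6·y_feedstock + 2·y_labor = 26 and 4·y_feedstock + 3·y_labor = 24.
Solving: y_feedstock = 3, y_labor = 4.
Reduced cost of solvent A: c₃ − yᵀa₃ = 15.5 − (3·1 + 4·5) = 15.5 − 23 = -7.5.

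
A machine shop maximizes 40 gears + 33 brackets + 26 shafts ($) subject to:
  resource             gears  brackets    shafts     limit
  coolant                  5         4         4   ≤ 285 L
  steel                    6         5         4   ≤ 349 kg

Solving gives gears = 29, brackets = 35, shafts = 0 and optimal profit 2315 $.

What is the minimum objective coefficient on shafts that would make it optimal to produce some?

28

Check each constraint at x*: coolant 285/285 (tight); steel 349/349 (tight).
The binding rows give the dual system: 5·y_coolant + 6·y_steel = 40 and 4·y_coolant + 5·y_steel = 33.
This yields shadow prices y_coolant = 2, y_steel = 5.
shafts enters the basis when its profit ≥ yᵀa₃ = 2·4 + 5·4 = 28.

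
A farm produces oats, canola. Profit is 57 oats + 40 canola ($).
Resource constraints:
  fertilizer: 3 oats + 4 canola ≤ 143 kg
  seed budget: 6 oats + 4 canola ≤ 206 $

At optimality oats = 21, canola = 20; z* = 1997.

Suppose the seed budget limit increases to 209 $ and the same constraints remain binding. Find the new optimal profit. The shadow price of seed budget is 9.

2024

Δb = 3, so new z* = 1997 + (9)·(3) = 1997 + 27 = 2024.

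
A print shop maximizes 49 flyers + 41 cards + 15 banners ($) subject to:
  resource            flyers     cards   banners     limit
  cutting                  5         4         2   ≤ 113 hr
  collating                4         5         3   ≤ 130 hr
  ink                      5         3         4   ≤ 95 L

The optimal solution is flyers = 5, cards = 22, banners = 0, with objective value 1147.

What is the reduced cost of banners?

-6

Check each constraint at x*: cutting 113/113 (tight); collating 130/130 (tight); ink 91/95 (slack 4).
By complementary slackness, y = 0 for the non-binding constraint.
The binding rows give the dual system: 5·y_cutting + 4·y_collating = 49 and 4·y_cutting + 5·y_collating = 41.
Solving: y_cutting = 9, y_collating = 1.
Reduced cost of banners: c₃ − yᵀa₃ = 15 − (9·2 + 1·3) = 15 − 21 = -6.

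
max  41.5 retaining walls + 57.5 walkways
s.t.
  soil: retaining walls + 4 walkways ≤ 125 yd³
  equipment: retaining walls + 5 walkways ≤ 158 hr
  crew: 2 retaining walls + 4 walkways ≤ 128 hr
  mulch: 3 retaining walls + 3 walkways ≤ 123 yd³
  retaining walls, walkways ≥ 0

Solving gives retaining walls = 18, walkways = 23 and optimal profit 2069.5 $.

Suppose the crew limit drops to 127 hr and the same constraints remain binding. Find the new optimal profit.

At the optimum: soil uses 110 of 125 (slack = 15); equipment uses 133 of 158 (slack = 25); crew uses 128 of 128 (binding); mulch uses 123 of 123 (binding).
Since soil, equipment are not tight, their duals are 0.
From A_Bᵀ y = c: 2·y_crew + 3·y_mulch = 41.5; 4·y_crew + 3·y_mulch = 57.5.
This yields shadow prices y_crew = 8, y_mulch = 8.5.
Δz = y_crew·Δb = 8 × (-1) = -8, so new z* = 2069.5 − 8 = 2061.5.

2061.5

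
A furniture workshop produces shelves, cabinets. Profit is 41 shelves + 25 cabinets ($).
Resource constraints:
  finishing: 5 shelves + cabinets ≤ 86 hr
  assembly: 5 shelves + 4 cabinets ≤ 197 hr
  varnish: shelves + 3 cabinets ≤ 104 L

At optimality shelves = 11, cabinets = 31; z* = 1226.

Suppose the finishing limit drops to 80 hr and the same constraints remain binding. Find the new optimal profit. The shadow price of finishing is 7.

1184

Δb = -6, so new z* = 1226 + (7)·(-6) = 1226 − 42 = 1184.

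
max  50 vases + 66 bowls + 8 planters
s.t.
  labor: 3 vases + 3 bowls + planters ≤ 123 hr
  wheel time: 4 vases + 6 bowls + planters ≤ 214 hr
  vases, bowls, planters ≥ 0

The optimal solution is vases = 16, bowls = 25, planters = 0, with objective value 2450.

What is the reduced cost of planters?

-6

At the optimum: labor uses 123 of 123 (binding); wheel time uses 214 of 214 (binding).
The binding rows give the dual system: 3·y_labor + 4·y_wheel time = 50 and 3·y_labor + 6·y_wheel time = 66.
This yields shadow prices y_labor = 6, y_wheel time = 8.
Reduced cost of planters: c₃ − yᵀa₃ = 8 − (6·1 + 8·1) = 8 − 14 = -6.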